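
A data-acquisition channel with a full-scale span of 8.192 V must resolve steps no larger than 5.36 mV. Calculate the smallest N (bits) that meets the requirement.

Number of steps required ≥ 8.192 V / 5.36 mV = 1528.36.
Need 2^N ≥ 1528.36; 2^10 = 1024, 2^11 = 2048.
Minimum N = 11.

11 bits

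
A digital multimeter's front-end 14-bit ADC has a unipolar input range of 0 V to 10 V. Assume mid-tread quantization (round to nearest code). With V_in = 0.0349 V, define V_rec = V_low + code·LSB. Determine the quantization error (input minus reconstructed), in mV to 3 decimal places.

0.110 mV

One LSB is 10 V / 16384 = 0.610 mV.
(V_in − V_low)/LSB = (0.0349 − 0)/0.000610352 = 57.1802 → code 57 (round).
Code 57 maps back to 0 + 57×0.000610352 V = 0.034790039 V.
Error = 0.0349 − 0.034790039 = 0.000109961 V = 0.110 mV.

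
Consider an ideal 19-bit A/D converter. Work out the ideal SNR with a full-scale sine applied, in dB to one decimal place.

SNR ≈ 6.02·N + 1.76 dB = 6.02·19 + 1.76 = 116.14 dB.

116.1 dB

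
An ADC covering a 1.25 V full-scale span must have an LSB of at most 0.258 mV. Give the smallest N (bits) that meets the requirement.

Number of steps required ≥ 1.25 V / 0.258 mV = 4844.96.
Need 2^N ≥ 4844.96; 2^12 = 4096, 2^13 = 8192.
Minimum N = 13.

13 bits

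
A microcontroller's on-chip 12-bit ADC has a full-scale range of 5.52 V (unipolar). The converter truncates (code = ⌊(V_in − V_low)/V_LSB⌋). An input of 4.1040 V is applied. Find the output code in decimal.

With 4096 levels over 5.52 V, one step is 1.348 mV.
(V_in − V_low)/LSB = (4.1040 − 0) / 0.00134766 = 3045.287.
Floor → code 3045.

code 3045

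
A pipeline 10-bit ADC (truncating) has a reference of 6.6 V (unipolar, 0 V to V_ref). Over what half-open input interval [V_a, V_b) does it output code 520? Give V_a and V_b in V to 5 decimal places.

LSB = 6.6/2^10 = 6.445 mV.
V_a = V_low + 520·LSB = 3.35156 V; V_b = V_low + 521·LSB = 3.35801 V.

[3.35156 V, 3.35801 V)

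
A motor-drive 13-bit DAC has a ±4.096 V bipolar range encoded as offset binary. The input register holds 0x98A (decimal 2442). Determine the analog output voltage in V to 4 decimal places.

-1.6540 V

LSB = 8.192 V / 2^13 = 1.000 mV.
Code 0x98A = 2442 decimal.
V_out = (−4.096) + 2442 × 0.001 V = -1.654 V.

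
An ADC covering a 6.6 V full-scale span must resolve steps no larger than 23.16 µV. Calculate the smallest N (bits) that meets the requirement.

Number of steps required ≥ 6.6 V / 23.16 µV = 284974.09.
Need 2^N ≥ 284974.09; 2^18 = 262144, 2^19 = 524288.
Minimum N = 19.

19 bits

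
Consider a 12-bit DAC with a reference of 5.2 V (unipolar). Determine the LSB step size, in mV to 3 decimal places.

1.270 mV

Full-scale span = 5.2 V.
LSB = 5.2 / 2^12 = 5.2 / 4096 = 0.00126953 V = 1.270 mV.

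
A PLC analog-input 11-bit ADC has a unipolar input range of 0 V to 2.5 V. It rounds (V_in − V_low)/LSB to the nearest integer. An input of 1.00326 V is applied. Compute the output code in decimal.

code 822

With 2048 levels over 2.5 V, one step is 1.221 mV.
Input sits at 821.871 steps above V_low.
round(821.871) = 822.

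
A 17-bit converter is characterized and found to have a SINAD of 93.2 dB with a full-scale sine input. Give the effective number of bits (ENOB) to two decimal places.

ENOB = (SINAD − 1.76) / 6.02 = (93.2 − 1.76)/6.02 = 15.189.

15.19 bits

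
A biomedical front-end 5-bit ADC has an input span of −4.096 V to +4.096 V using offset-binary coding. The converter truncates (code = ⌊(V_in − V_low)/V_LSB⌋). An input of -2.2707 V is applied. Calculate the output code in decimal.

code 7

LSB = 8.192 V / 32 = 256.000 mV.
(V_in − V_low)/LSB = (-2.2707 − (−4.096)) / 0.256 = 7.130.
Floor → code 7.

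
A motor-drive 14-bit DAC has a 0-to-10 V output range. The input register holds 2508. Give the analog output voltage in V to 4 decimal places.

1.5308 V

LSB = 10 V / 2^14 = 0.610 mV.
V_out = 0 + 2508 × 0.000610352 V = 1.53076 V.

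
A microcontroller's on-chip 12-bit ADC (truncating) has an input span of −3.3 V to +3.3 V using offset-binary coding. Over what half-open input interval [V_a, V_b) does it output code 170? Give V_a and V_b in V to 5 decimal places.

LSB = 6.6/2^12 = 1.611 mV.
V_a = V_low + 170·LSB = -3.02607 V; V_b = V_low + 171·LSB = -3.02446 V.

[-3.02607 V, -3.02446 V)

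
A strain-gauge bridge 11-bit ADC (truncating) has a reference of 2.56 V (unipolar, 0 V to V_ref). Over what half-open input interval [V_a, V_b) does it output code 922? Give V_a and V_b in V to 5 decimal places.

LSB = 2.56/2^11 = 1.250 mV.
V_a = V_low + 922·LSB = 1.1525 V; V_b = V_low + 923·LSB = 1.15375 V.

[1.15250 V, 1.15375 V)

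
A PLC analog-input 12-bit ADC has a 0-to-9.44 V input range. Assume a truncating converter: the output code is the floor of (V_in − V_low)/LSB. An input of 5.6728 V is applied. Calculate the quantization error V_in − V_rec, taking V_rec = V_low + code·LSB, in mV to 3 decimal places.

0.964 mV

LSB = 9.44/2^12 = 2.305 mV.
(5.6728 − 0)/0.00230469 = 2461.4183; ⌊·⌋ gives code 2461.
Code 2461 maps back to 0 + 2461×0.00230469 V = 5.6718359 V.
Error = 5.6728 − 5.6718359 = 0.000964062 V = 0.964 mV.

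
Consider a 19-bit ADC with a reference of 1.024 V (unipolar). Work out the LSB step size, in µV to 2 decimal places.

1.95 µV

Full-scale span = 1.024 V.
LSB = 1.024 / 2^19 = 1.024 / 524288 = 1.95313e-06 V = 1.95 µV.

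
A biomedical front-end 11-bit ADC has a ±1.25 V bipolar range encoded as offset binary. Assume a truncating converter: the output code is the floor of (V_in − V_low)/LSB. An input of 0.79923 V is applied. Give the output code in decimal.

code 1678

With 2048 levels over 2.5 V, one step is 1.221 mV.
(V_in − V_low)/LSB = (0.79923 − (−1.25)) / 0.0012207 = 1678.729.
So the output code is 1678.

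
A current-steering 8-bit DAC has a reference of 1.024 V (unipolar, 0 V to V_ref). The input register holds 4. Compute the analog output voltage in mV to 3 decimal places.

16.000 mV

LSB = 1.024 V / 2^8 = 4.000 mV.
V_out = 0 + 4 × 0.004 V = 0.016 V.
= 16.000 mV.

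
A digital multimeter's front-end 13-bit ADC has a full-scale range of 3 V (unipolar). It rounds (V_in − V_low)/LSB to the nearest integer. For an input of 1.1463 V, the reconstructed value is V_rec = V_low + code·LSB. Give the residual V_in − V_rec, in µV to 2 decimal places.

LSB = 3/2^13 = 366.21 µV.
Scaled input = 3130.1632 LSBs, so code = 3130.
Code 3130 maps back to 0 + 3130×0.000366211 V = 1.1462402 V.
Difference: 5.97656e-05 V → 59.77 µV.

59.77 µV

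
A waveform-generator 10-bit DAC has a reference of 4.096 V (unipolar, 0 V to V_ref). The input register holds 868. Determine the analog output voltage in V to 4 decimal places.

3.4720 V

LSB = 4.096 V / 2^10 = 4.000 mV.
V_out = 0 + 868 × 0.004 V = 3.472 V.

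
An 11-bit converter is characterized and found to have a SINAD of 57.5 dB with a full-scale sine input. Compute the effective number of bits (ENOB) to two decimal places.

ENOB = (SINAD − 1.76) / 6.02 = (57.5 − 1.76)/6.02 = 9.259.

9.26 bits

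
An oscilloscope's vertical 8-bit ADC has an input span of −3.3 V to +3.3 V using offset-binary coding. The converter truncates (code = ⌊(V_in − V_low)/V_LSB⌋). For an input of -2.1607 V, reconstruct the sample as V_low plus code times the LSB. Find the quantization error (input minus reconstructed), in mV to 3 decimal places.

One LSB is 6.6 V / 256 = 25.781 mV.
(-2.1607 − (−3.3))/0.0257812 = 44.1910; ⌊·⌋ gives code 44.
Reconstructed: -2.165625 V.
Difference: 0.004925 V → 4.925 mV.

4.925 mV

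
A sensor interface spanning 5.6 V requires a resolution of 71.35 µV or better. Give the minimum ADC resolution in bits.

17 bits

Number of steps required ≥ 5.6 V / 71.35 µV = 78486.33.
Need 2^N ≥ 78486.33; 2^16 = 65536, 2^17 = 131072.
Minimum N = 17.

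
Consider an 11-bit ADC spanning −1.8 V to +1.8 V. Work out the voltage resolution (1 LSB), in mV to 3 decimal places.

Full-scale span = 3.6 V.
LSB = 3.6 / 2^11 = 3.6 / 2048 = 0.00175781 V = 1.758 mV.

1.758 mV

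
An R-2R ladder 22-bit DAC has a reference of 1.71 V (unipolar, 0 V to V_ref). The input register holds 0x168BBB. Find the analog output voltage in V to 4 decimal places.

LSB = 1.71 V / 2^22 = 0.41 µV.
Code 0x168BBB = 1477563 decimal.
V_out = 0 + 1477563 × 4.07696e-07 V = 0.602396 V.

0.6024 V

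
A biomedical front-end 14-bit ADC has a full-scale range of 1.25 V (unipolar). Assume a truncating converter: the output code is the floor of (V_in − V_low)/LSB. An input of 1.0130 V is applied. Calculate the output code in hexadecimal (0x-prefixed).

code 0x33DD (decimal 13277)

With 16384 levels over 1.25 V, one step is 76.29 µV.
(V_in − V_low)/LSB = (1.0130 − 0) / 7.62939e-05 = 13277.594.
Floor → code 13277.
In hexadecimal (0x-prefixed): 0x33DD.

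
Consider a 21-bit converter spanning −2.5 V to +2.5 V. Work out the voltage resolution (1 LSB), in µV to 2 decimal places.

Full-scale span = 5 V.
LSB = 5 / 2^21 = 5 / 2097152 = 2.38419e-06 V = 2.38 µV.

2.38 µV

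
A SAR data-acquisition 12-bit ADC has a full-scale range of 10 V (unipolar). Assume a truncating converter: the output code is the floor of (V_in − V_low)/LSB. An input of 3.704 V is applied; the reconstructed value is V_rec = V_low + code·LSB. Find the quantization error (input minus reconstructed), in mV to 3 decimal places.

0.387 mV

LSB = 10/2^12 = 2.441 mV.
(3.704 − 0)/0.00244141 = 1517.1584; ⌊·⌋ gives code 1517.
Code 1517 maps back to 0 + 1517×0.00244141 V = 3.7036133 V.
Error = 3.704 − 3.7036133 = 0.000386719 V = 0.387 mV.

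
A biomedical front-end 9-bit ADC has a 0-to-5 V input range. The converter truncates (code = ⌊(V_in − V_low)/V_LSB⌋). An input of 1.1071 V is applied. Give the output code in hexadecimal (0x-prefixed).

code 0x71 (decimal 113)

With 512 levels over 5 V, one step is 9.766 mV.
(V_in − V_low)/LSB = (1.1071 − 0) / 0.00976562 = 113.367.
⌊·⌋(113.367) = 113.
In hexadecimal (0x-prefixed): 0x71.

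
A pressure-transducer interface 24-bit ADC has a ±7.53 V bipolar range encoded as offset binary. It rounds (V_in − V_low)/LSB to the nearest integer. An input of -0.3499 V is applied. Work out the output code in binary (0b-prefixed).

Full-scale span = 15.06 V; LSB = 15.06/2^24 = 0.90 µV.
(V_in − V_low)/LSB = (-0.3499 − (−7.53)) / 8.97646e-07 = 7998810.664.
So the output code is 7998811.
In binary (0b-prefixed): 0b11110100000110101011011.

code 0b11110100000110101011011 (decimal 7998811)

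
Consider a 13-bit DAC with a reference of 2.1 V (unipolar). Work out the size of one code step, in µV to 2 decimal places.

Full-scale span = 2.1 V.
LSB = 2.1 / 2^13 = 2.1 / 8192 = 0.000256348 V = 256.35 µV.

256.35 µV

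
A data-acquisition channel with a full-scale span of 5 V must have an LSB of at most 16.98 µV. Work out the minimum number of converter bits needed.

Number of steps required ≥ 5 V / 16.98 µV = 294464.08.
Need 2^N ≥ 294464.08; 2^18 = 262144, 2^19 = 524288.
Minimum N = 19.

19 bits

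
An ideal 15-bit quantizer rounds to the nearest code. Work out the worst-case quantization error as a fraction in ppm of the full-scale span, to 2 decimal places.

15.26 ppm

Rounding → worst-case error = ½ LSB = V_FS/2^16, so 1e+06/65536 = 15.2588 ppm of full scale.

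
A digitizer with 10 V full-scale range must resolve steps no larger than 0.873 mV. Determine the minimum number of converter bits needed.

14 bits

Number of steps required ≥ 10 V / 0.873 mV = 11454.75.
Need 2^N ≥ 11454.75; 2^13 = 8192, 2^14 = 16384.
Minimum N = 14.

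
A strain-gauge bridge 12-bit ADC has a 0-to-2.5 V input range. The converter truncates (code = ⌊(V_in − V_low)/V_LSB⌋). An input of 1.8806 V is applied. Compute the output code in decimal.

Full-scale span = 2.5 V; LSB = 2.5/2^12 = 0.610 mV.
(1.8806 − 0) / 0.000610352 = 3081.175 LSBs.
⌊·⌋(3081.175) = 3081.

code 3081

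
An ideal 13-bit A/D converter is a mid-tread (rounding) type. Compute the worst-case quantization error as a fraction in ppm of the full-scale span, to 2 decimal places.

Rounding → worst-case error = ½ LSB = V_FS/2^14, so 1e+06/16384 = 61.0352 ppm of full scale.

61.04 ppm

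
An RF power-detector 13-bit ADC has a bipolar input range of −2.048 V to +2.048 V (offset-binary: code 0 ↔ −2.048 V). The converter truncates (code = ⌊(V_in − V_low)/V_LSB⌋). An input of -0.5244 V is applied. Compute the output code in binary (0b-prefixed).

Full-scale span = 4.096 V; LSB = 4.096/2^13 = 0.500 mV.
Input sits at 3047.200 steps above V_low.
Floor → code 3047.
In binary (0b-prefixed): 0b101111100111.

code 0b101111100111 (decimal 3047)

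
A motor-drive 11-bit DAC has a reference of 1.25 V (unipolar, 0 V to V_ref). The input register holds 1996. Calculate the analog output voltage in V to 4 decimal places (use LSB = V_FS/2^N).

1.2183 V

LSB = 1.25 V / 2^11 = 0.610 mV.
V_out = 0 + 1996 × 0.000610352 V = 1.21826 V.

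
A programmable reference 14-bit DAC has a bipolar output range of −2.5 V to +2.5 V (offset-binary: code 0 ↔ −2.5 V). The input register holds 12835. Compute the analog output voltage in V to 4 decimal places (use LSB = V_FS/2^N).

1.4169 V

LSB = 5 V / 2^14 = 305.18 µV.
V_out = (−2.5) + 12835 × 0.000305176 V = 1.41693 V.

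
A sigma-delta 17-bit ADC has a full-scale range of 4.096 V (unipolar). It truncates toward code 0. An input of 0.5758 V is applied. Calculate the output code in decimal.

code 18425

LSB = 4.096 V / 131072 = 31.25 µV.
(0.5758 − 0) / 3.125e-05 = 18425.600 LSBs.
So the output code is 18425.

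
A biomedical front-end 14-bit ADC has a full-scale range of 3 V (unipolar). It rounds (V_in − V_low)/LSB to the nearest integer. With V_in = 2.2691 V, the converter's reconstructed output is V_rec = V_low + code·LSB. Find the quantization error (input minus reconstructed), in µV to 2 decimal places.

57.03 µV

Step size: 3 V ÷ 2^14 = 183.11 µV.
Scaled input = 12392.3115 LSBs, so code = 12392.
Code 12392 maps back to 0 + 12392×0.000183105 V = 2.269043 V.
Difference: 5.70313e-05 V → 57.03 µV.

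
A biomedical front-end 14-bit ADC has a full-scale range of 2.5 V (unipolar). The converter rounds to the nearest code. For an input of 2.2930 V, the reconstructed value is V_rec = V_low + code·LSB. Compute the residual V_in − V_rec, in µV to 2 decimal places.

Step size: 2.5 V ÷ 2^14 = 152.59 µV.
(2.2930 − 0)/0.000152588 = 15027.4048; round gives code 15027.
V_rec = 0 + 15027·0.000152588 = 2.2929382 V.
Error = 2.2930 − 2.2929382 = 6.17676e-05 V = 61.77 µV.

61.77 µV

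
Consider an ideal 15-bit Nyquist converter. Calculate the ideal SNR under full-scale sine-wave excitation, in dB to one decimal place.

92.1 dB

SNR ≈ 6.02·N + 1.76 dB = 6.02·15 + 1.76 = 92.06 dB.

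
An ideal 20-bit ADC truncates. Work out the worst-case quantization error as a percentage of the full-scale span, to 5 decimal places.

Truncating → worst-case error = 1 LSB = V_FS/2^20, so 100/1048576 = 9.53674e-05 % of full scale.

0.00010 %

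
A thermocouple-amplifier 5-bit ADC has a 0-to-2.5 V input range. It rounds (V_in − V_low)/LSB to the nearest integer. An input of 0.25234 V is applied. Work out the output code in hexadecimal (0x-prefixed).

With 32 levels over 2.5 V, one step is 78.125 mV.
(V_in − V_low)/LSB = (0.25234 − 0) / 0.078125 = 3.230.
Round → code 3.
In hexadecimal (0x-prefixed): 0x3.

code 0x3 (decimal 3)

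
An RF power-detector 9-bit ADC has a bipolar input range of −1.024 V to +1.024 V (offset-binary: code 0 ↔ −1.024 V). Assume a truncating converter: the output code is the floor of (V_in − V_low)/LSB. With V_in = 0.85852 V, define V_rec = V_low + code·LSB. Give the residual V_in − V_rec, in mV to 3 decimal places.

LSB = 2.048/2^9 = 4.000 mV.
(V_in − V_low)/LSB = (0.85852 − (−1.024))/0.004 = 470.6300 → code 470 (floor).
Reconstructed: 0.856 V.
Difference: 0.00252 V → 2.520 mV.

2.520 mV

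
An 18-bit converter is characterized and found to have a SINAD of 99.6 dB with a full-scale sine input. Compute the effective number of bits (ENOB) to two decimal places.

16.25 bits

ENOB = (SINAD − 1.76) / 6.02 = (99.6 − 1.76)/6.02 = 16.252.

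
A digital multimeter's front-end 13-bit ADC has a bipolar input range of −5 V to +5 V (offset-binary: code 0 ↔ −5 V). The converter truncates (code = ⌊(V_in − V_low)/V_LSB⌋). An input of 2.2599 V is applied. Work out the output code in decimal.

code 5947

LSB = 10 V / 8192 = 1.221 mV.
Input sits at 5947.310 steps above V_low.
So the output code is 5947.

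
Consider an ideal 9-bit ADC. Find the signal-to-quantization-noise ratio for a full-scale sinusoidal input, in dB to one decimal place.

SNR ≈ 6.02·N + 1.76 dB = 6.02·9 + 1.76 = 55.94 dB.

55.9 dB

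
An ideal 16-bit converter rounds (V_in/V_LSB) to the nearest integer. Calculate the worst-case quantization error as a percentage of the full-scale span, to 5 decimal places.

0.00076 %

Rounding → worst-case error = ½ LSB = V_FS/2^17, so 100/131072 = 0.000762939 % of full scale.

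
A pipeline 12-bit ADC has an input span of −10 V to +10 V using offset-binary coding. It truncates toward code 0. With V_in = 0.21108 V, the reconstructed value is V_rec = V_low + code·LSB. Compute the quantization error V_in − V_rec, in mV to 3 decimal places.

Step size: 20 V ÷ 2^12 = 4.883 mV.
(0.21108 − (−10))/0.00488281 = 2091.2292; ⌊·⌋ gives code 2091.
Code 2091 maps back to (−10) + 2091×0.00488281 V = 0.20996094 V.
V_in − V_rec = 0.00111906 V = 1.119 mV.

1.119 mV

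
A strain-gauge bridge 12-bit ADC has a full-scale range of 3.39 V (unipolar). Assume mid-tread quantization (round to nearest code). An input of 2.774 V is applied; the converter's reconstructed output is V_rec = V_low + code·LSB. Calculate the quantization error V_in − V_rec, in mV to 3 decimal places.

Step size: 3.39 V ÷ 2^12 = 0.828 mV.
Scaled input = 3351.7121 LSBs, so code = 3352.
Code 3352 maps back to 0 + 3352×0.000827637 V = 2.7742383 V.
Error = 2.774 − 2.7742383 = -0.000238281 V = -0.238 mV.

-0.238 mV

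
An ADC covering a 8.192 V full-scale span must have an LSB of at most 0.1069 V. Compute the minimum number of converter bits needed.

7 bits

Number of steps required ≥ 8.192 V / 0.1069 V = 76.63.
Need 2^N ≥ 76.63; 2^6 = 64, 2^7 = 128.
Minimum N = 7.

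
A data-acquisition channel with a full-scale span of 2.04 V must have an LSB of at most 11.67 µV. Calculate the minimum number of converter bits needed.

Number of steps required ≥ 2.04 V / 11.67 µV = 174807.20.
Need 2^N ≥ 174807.20; 2^17 = 131072, 2^18 = 262144.
Minimum N = 18.

18 bits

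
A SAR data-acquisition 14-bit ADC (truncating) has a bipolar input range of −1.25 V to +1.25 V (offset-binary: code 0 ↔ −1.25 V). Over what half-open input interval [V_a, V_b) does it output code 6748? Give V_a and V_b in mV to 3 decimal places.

[-220.337 mV, -220.184 mV)

LSB = 2.5/2^14 = 152.59 µV.
V_a = V_low + 6748·LSB = -0.220337 V; V_b = V_low + 6749·LSB = -0.220184 V.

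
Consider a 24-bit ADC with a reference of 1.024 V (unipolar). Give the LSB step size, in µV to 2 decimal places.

Full-scale span = 1.024 V.
LSB = 1.024 / 2^24 = 1.024 / 16777216 = 6.10352e-08 V = 0.06 µV.

0.06 µV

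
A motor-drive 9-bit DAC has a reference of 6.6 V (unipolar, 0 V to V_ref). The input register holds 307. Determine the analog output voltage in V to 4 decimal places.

3.9574 V

LSB = 6.6 V / 2^9 = 12.891 mV.
V_out = 0 + 307 × 0.0128906 V = 3.95742 V.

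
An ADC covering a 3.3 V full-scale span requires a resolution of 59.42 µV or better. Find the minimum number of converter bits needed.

16 bits

Number of steps required ≥ 3.3 V / 59.42 µV = 55536.86.
Need 2^N ≥ 55536.86; 2^15 = 32768, 2^16 = 65536.
Minimum N = 16.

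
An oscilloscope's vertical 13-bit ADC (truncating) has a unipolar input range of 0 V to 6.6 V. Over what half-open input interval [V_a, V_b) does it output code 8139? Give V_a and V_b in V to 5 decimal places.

[6.55730 V, 6.55811 V)

LSB = 6.6/2^13 = 0.806 mV.
V_a = V_low + 8139·LSB = 6.5573 V; V_b = V_low + 8140·LSB = 6.55811 V.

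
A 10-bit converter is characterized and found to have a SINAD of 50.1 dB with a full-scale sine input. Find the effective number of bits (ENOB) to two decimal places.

ENOB = (SINAD − 1.76) / 6.02 = (50.1 − 1.76)/6.02 = 8.030.

8.03 bits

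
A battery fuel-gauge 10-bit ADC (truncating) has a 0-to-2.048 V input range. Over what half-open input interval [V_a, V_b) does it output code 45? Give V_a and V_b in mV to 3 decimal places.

[90.000 mV, 92.000 mV)

LSB = 2.048/2^10 = 2.000 mV.
V_a = V_low + 45·LSB = 0.09 V; V_b = V_low + 46·LSB = 0.092 V.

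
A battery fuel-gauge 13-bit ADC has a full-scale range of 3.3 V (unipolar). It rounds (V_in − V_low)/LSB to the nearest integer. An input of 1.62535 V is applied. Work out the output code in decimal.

code 4035

With 8192 levels over 3.3 V, one step is 402.83 µV.
(1.62535 − 0) / 0.000402832 = 4034.808 LSBs.
So the output code is 4035.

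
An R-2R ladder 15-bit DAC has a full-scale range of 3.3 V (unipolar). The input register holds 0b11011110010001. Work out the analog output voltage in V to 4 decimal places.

1.4326 V

LSB = 3.3 V / 2^15 = 100.71 µV.
Code 0b11011110010001 = 14225 decimal.
V_out = 0 + 14225 × 0.000100708 V = 1.43257 V.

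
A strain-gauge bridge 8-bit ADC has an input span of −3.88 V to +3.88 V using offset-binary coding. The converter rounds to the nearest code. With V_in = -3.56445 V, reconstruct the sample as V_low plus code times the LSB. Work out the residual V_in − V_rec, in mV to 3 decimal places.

12.425 mV

One LSB is 7.76 V / 256 = 30.312 mV.
(V_in − V_low)/LSB = (-3.56445 − (−3.88))/0.0303125 = 10.4099 → code 10 (round).
V_rec = (−3.88) + 10·0.0303125 = -3.576875 V.
V_in − V_rec = 0.012425 V = 12.425 mV.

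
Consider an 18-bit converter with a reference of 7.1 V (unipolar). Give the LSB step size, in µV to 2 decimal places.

27.08 µV

Full-scale span = 7.1 V.
LSB = 7.1 / 2^18 = 7.1 / 262144 = 2.70844e-05 V = 27.08 µV.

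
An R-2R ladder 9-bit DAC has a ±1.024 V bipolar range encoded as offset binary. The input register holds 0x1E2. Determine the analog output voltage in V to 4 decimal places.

LSB = 2.048 V / 2^9 = 4.000 mV.
Code 0x1E2 = 482 decimal.
V_out = (−1.024) + 482 × 0.004 V = 0.904 V.

0.9040 V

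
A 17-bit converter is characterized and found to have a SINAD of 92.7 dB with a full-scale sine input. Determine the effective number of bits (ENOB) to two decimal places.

ENOB = (SINAD − 1.76) / 6.02 = (92.7 − 1.76)/6.02 = 15.106.

15.11 bits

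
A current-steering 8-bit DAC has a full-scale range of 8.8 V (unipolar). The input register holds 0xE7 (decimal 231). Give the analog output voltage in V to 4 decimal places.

7.9406 V

LSB = 8.8 V / 2^8 = 34.375 mV.
Code 0xE7 = 231 decimal.
V_out = 0 + 231 × 0.034375 V = 7.94062 V.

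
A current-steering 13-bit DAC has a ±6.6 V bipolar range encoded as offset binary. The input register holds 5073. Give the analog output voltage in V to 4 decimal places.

1.5743 V

LSB = 13.2 V / 2^13 = 1.611 mV.
V_out = (−6.6) + 5073 × 0.00161133 V = 1.57427 V.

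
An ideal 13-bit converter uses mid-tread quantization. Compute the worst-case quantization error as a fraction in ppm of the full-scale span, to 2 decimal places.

61.04 ppm

Rounding → worst-case error = ½ LSB = V_FS/2^14, so 1e+06/16384 = 61.0352 ppm of full scale.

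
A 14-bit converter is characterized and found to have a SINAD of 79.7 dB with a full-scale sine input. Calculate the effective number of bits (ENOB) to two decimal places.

ENOB = (SINAD − 1.76) / 6.02 = (79.7 − 1.76)/6.02 = 12.947.

12.95 bits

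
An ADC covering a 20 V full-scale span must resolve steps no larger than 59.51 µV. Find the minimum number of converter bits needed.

Number of steps required ≥ 20 V / 59.51 µV = 336077.97.
Need 2^N ≥ 336077.97; 2^18 = 262144, 2^19 = 524288.
Minimum N = 19.

19 bits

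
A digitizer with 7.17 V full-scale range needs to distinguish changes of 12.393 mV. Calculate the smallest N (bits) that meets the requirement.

Number of steps required ≥ 7.17 V / 12.393 mV = 578.55.
Need 2^N ≥ 578.55; 2^9 = 512, 2^10 = 1024.
Minimum N = 10.

10 bits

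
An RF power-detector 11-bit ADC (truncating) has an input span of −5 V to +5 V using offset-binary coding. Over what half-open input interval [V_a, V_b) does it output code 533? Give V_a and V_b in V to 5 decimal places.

LSB = 10/2^11 = 4.883 mV.
V_a = V_low + 533·LSB = -2.39746 V; V_b = V_low + 534·LSB = -2.39258 V.

[-2.39746 V, -2.39258 V)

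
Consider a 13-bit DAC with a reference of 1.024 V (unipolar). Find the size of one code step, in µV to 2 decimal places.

125.00 µV

Full-scale span = 1.024 V.
LSB = 1.024 / 2^13 = 1.024 / 8192 = 0.000125 V = 125.00 µV.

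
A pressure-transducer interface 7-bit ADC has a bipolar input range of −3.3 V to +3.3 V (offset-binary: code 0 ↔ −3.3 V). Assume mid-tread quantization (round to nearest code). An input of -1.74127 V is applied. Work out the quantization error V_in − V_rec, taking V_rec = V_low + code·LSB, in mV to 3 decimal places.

11.855 mV

Step size: 6.6 V ÷ 2^7 = 51.562 mV.
(-1.74127 − (−3.3))/0.0515625 = 30.2299; round gives code 30.
V_rec = (−3.3) + 30·0.0515625 = -1.753125 V.
Difference: 0.011855 V → 11.855 mV.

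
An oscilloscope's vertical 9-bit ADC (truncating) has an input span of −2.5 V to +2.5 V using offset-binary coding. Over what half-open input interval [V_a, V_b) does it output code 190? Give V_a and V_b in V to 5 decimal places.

LSB = 5/2^9 = 9.766 mV.
V_a = V_low + 190·LSB = -0.644531 V; V_b = V_low + 191·LSB = -0.634766 V.

[-0.64453 V, -0.63477 V)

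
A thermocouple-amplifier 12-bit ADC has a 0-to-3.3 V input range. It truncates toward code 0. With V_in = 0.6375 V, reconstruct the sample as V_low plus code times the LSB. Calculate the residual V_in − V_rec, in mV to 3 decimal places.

0.220 mV

Step size: 3.3 V ÷ 2^12 = 0.806 mV.
Scaled input = 791.2727 LSBs, so code = 791.
Reconstructed: 0.63728027 V.
Difference: 0.000219727 V → 0.220 mV.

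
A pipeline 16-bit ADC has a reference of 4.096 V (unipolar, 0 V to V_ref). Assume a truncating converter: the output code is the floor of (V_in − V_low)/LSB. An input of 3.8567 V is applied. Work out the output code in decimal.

With 65536 levels over 4.096 V, one step is 62.50 µV.
(V_in − V_low)/LSB = (3.8567 − 0) / 6.25e-05 = 61707.200.
⌊·⌋(61707.200) = 61707.

code 61707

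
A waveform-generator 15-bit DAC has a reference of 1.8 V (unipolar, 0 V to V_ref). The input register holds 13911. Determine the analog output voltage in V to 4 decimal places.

0.7642 V

LSB = 1.8 V / 2^15 = 54.93 µV.
V_out = 0 + 13911 × 5.49316e-05 V = 0.764154 V.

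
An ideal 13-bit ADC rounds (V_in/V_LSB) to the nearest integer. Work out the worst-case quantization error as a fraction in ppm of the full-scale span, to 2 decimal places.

61.04 ppm

Rounding → worst-case error = ½ LSB = V_FS/2^14, so 1e+06/16384 = 61.0352 ppm of full scale.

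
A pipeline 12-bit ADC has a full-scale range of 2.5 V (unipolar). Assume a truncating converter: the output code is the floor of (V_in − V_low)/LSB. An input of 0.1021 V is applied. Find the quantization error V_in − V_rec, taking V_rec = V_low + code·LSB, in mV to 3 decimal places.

0.171 mV

LSB = 2.5/2^12 = 0.610 mV.
(V_in − V_low)/LSB = (0.1021 − 0)/0.000610352 = 167.2806 → code 167 (floor).
Reconstructed: 0.10192871 V.
Error = 0.1021 − 0.10192871 = 0.000171289 V = 0.171 mV.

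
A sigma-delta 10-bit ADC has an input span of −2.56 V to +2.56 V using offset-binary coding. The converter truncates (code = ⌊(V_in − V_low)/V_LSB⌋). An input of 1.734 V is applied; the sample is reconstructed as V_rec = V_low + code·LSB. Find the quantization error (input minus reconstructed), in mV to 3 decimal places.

One LSB is 5.12 V / 1024 = 5.000 mV.
Scaled input = 858.8000 LSBs, so code = 858.
Reconstructed: 1.73 V.
V_in − V_rec = 0.004 V = 4.000 mV.

4.000 mV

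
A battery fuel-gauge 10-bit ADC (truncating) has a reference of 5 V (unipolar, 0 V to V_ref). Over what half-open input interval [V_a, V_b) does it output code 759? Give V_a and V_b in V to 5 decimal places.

LSB = 5/2^10 = 4.883 mV.
V_a = V_low + 759·LSB = 3.70605 V; V_b = V_low + 760·LSB = 3.71094 V.

[3.70605 V, 3.71094 V)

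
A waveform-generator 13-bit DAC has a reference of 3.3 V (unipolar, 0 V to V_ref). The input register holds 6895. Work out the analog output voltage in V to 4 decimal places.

2.7775 V

LSB = 3.3 V / 2^13 = 402.83 µV.
V_out = 0 + 6895 × 0.000402832 V = 2.77753 V.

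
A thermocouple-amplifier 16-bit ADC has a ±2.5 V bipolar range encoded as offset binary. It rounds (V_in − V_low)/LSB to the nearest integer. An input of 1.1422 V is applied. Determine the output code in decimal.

code 47739

With 65536 levels over 5 V, one step is 76.29 µV.
(V_in − V_low)/LSB = (1.1422 − (−2.5)) / 7.62939e-05 = 47739.044.
So the output code is 47739.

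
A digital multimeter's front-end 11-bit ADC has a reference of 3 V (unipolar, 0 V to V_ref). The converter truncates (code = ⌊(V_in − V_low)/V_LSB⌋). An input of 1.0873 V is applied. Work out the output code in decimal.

code 742

Full-scale span = 3 V; LSB = 3/2^11 = 1.465 mV.
(1.0873 − 0) / 0.00146484 = 742.263 LSBs.
So the output code is 742.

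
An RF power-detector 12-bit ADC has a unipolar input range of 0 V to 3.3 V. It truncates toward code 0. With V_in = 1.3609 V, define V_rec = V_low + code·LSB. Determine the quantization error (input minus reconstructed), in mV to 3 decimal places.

One LSB is 3.3 V / 4096 = 0.806 mV.
Scaled input = 1689.1656 LSBs, so code = 1689.
V_rec = 0 + 1689·0.000805664 = 1.3607666 V.
V_in − V_rec = 0.000133398 V = 0.133 mV.

0.133 mV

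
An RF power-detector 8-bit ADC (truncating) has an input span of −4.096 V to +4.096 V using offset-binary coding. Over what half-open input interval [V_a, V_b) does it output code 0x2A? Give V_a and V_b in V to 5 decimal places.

LSB = 8.192/2^8 = 32.000 mV.
Code 0x2A = 42 decimal.
V_a = V_low + 42·LSB = -2.752 V; V_b = V_low + 43·LSB = -2.72 V.

[-2.75200 V, -2.72000 V)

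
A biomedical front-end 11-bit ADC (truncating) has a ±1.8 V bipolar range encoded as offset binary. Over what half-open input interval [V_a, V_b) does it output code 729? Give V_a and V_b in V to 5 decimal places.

[-0.51855 V, -0.51680 V)

LSB = 3.6/2^11 = 1.758 mV.
V_a = V_low + 729·LSB = -0.518555 V; V_b = V_low + 730·LSB = -0.516797 V.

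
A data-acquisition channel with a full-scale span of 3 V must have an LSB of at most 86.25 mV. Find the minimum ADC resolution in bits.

6 bits

Number of steps required ≥ 3 V / 86.25 mV = 34.78.
Need 2^N ≥ 34.78; 2^5 = 32, 2^6 = 64.
Minimum N = 6.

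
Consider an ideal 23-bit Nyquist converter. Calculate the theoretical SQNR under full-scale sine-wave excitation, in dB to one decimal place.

140.2 dB

SNR ≈ 6.02·N + 1.76 dB = 6.02·23 + 1.76 = 140.22 dB.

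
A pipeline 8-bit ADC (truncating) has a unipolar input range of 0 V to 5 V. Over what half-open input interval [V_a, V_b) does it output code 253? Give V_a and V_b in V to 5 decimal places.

[4.94141 V, 4.96094 V)

LSB = 5/2^8 = 19.531 mV.
V_a = V_low + 253·LSB = 4.94141 V; V_b = V_low + 254·LSB = 4.96094 V.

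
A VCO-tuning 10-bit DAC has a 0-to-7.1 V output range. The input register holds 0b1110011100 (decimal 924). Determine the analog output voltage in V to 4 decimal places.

6.4066 V

LSB = 7.1 V / 2^10 = 6.934 mV.
Code 0b1110011100 = 924 decimal.
V_out = 0 + 924 × 0.00693359 V = 6.40664 V.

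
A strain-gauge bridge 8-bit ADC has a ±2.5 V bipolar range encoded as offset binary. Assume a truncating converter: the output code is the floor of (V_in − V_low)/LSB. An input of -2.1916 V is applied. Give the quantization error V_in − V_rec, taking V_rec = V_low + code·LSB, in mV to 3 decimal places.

15.431 mV

LSB = 5/2^8 = 19.531 mV.
(V_in − V_low)/LSB = (-2.1916 − (−2.5))/0.0195312 = 15.7901 → code 15 (floor).
Reconstructed: -2.2070312 V.
V_in − V_rec = 0.0154313 V = 15.431 mV.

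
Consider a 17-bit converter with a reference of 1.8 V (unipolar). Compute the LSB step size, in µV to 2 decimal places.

13.73 µV

Full-scale span = 1.8 V.
LSB = 1.8 / 2^17 = 1.8 / 131072 = 1.37329e-05 V = 13.73 µV.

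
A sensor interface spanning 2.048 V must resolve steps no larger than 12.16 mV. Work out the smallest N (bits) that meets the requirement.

8 bits

Number of steps required ≥ 2.048 V / 12.16 mV = 168.42.
Need 2^N ≥ 168.42; 2^7 = 128, 2^8 = 256.
Minimum N = 8.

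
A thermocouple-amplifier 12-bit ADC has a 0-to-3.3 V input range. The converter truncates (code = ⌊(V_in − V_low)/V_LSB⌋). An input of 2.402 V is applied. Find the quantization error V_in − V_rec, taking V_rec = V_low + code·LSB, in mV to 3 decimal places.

0.315 mV

Step size: 3.3 V ÷ 2^12 = 0.806 mV.
Scaled input = 2981.3915 LSBs, so code = 2981.
Code 2981 maps back to 0 + 2981×0.000805664 V = 2.4016846 V.
Difference: 0.00031543 V → 0.315 mV.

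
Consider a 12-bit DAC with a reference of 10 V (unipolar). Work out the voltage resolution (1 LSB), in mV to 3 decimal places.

2.441 mV

Full-scale span = 10 V.
LSB = 10 / 2^12 = 10 / 4096 = 0.00244141 V = 2.441 mV.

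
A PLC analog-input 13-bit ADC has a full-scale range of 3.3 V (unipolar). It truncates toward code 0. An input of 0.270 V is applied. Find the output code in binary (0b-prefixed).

code 0b1010011110 (decimal 670)

LSB = 3.3 V / 8192 = 402.83 µV.
(V_in − V_low)/LSB = (0.270 − 0) / 0.000402832 = 670.255.
So the output code is 670.
In binary (0b-prefixed): 0b1010011110.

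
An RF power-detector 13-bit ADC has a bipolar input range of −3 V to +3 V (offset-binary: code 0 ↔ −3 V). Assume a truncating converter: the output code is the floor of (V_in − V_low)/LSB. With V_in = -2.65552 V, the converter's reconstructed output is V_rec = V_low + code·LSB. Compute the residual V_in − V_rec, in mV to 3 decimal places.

0.242 mV

One LSB is 6 V / 8192 = 0.732 mV.
Scaled input = 470.3300 LSBs, so code = 470.
Code 470 maps back to (−3) + 470×0.000732422 V = -2.6557617 V.
V_in − V_rec = 0.000241719 V = 0.242 mV.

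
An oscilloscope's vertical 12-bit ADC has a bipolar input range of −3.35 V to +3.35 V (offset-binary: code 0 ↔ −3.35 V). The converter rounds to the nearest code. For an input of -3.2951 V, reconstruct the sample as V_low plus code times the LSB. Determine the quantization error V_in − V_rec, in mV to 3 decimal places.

LSB = 6.7/2^12 = 1.636 mV.
(-3.2951 − (−3.35))/0.00163574 = 33.5627; round gives code 34.
Code 34 maps back to (−3.35) + 34×0.00163574 V = -3.2943848 V.
Error = -3.2951 − (−3.2943848) = -0.000715234 V = -0.715 mV.

-0.715 mV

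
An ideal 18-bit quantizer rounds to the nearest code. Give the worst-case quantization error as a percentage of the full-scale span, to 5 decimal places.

Rounding → worst-case error = ½ LSB = V_FS/2^19, so 100/524288 = 0.000190735 % of full scale.

0.00019 %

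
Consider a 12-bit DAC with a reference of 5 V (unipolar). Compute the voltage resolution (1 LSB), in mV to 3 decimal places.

1.221 mV

Full-scale span = 5 V.
LSB = 5 / 2^12 = 5 / 4096 = 0.0012207 V = 1.221 mV.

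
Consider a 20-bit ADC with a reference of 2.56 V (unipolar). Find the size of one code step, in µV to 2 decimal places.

Full-scale span = 2.56 V.
LSB = 2.56 / 2^20 = 2.56 / 1048576 = 2.44141e-06 V = 2.44 µV.

2.44 µV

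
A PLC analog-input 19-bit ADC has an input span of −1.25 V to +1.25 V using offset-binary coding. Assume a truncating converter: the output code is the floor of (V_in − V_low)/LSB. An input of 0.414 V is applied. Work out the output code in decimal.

Full-scale span = 2.5 V; LSB = 2.5/2^19 = 4.77 µV.
(0.414 − (−1.25)) / 4.76837e-06 = 348966.093 LSBs.
So the output code is 348966.

code 348966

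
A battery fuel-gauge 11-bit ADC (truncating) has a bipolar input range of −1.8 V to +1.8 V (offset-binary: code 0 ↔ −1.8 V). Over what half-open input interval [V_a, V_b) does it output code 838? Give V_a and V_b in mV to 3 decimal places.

LSB = 3.6/2^11 = 1.758 mV.
V_a = V_low + 838·LSB = -0.326953 V; V_b = V_low + 839·LSB = -0.325195 V.

[-326.953 mV, -325.195 mV)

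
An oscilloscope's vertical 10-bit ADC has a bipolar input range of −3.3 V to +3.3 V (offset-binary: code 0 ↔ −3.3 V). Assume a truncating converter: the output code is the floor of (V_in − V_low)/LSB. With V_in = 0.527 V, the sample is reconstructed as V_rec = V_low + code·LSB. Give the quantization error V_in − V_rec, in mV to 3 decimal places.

LSB = 6.6/2^10 = 6.445 mV.
Scaled input = 593.7648 LSBs, so code = 593.
Reconstructed: 0.52207031 V.
V_in − V_rec = 0.00492969 V = 4.930 mV.

4.930 mV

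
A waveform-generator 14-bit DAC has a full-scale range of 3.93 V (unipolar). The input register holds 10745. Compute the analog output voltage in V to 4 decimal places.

2.5774 V

LSB = 3.93 V / 2^14 = 239.87 µV.
V_out = 0 + 10745 × 0.000239868 V = 2.57738 V.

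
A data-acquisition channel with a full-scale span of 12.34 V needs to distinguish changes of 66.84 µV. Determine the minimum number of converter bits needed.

Number of steps required ≥ 12.34 V / 66.84 µV = 184619.99.
Need 2^N ≥ 184619.99; 2^17 = 131072, 2^18 = 262144.
Minimum N = 18.

18 bits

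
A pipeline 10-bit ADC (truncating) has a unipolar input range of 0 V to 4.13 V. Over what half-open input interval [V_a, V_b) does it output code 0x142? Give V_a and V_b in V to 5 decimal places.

LSB = 4.13/2^10 = 4.033 mV.
Code 0x142 = 322 decimal.
V_a = V_low + 322·LSB = 1.29869 V; V_b = V_low + 323·LSB = 1.30272 V.

[1.29869 V, 1.30272 V)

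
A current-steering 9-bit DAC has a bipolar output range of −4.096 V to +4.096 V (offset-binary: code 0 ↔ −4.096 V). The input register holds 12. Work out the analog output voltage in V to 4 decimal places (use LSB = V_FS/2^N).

LSB = 8.192 V / 2^9 = 16.000 mV.
V_out = (−4.096) + 12 × 0.016 V = -3.904 V.

-3.9040 V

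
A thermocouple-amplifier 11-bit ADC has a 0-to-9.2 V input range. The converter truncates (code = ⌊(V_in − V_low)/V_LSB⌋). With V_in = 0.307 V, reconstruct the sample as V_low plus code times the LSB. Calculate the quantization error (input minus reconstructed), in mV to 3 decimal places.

One LSB is 9.2 V / 2048 = 4.492 mV.
(V_in − V_low)/LSB = (0.307 − 0)/0.00449219 = 68.3409 → code 68 (floor).
V_rec = 0 + 68·0.00449219 = 0.30546875 V.
V_in − V_rec = 0.00153125 V = 1.531 mV.

1.531 mV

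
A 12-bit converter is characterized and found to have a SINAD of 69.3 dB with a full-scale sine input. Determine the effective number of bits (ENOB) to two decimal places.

11.22 bits

ENOB = (SINAD − 1.76) / 6.02 = (69.3 − 1.76)/6.02 = 11.219.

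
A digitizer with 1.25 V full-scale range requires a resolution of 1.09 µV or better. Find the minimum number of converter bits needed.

Number of steps required ≥ 1.25 V / 1.09 µV = 1146788.99.
Need 2^N ≥ 1146788.99; 2^20 = 1048576, 2^21 = 2097152.
Minimum N = 21.

21 bits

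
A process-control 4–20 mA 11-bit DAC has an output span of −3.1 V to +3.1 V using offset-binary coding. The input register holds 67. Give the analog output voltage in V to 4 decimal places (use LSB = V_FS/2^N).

-2.8972 V

LSB = 6.2 V / 2^11 = 3.027 mV.
V_out = (−3.1) + 67 × 0.00302734 V = -2.89717 V.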